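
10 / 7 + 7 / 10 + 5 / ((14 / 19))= 312 / 35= 8.91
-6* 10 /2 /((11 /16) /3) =-1440 /11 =-130.91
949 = 949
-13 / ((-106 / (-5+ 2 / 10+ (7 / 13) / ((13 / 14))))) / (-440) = 1783 / 1515800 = 0.00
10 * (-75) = -750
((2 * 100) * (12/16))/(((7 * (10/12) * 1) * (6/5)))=21.43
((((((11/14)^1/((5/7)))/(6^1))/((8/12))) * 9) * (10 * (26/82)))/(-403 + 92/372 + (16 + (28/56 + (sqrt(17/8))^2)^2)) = -1915056/92698499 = -0.02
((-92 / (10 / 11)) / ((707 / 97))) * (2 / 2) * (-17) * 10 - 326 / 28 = 3321113 / 1414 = 2348.74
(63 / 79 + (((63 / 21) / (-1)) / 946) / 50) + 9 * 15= 507434163 / 3736700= 135.80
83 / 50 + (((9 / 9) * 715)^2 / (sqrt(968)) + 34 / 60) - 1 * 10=-583 / 75 + 46475 * sqrt(2) / 4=16423.62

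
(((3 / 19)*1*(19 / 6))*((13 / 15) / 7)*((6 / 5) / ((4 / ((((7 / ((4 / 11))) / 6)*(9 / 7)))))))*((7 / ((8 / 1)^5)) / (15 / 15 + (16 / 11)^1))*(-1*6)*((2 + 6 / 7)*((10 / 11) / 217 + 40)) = -455169 / 99549184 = -0.00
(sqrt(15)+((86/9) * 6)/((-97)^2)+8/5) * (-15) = -15 * sqrt(15) - 226676/9409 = -82.19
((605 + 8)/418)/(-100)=-613/41800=-0.01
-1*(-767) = 767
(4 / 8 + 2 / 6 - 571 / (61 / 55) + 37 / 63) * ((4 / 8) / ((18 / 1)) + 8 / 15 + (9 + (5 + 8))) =-16025156771 / 1383480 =-11583.22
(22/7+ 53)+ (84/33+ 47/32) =148227/2464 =60.16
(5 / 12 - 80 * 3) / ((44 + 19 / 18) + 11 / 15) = -43125 / 8242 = -5.23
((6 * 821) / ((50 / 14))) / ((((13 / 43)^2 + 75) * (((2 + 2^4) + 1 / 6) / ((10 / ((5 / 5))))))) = 191271654 / 18917495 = 10.11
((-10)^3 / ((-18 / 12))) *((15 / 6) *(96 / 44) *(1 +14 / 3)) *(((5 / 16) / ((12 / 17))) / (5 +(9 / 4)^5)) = 924800000 / 6352731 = 145.58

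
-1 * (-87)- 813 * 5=-3978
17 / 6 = 2.83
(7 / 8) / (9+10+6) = 7 / 200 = 0.04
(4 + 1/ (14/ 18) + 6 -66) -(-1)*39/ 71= -26920/ 497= -54.16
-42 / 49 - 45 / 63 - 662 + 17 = -4526 / 7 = -646.57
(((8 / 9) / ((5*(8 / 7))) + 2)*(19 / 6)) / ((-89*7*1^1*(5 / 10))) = -1843 / 84105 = -0.02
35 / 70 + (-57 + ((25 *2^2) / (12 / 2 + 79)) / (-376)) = -45146 / 799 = -56.50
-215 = -215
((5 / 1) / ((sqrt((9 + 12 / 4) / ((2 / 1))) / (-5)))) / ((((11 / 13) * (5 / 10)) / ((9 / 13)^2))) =-675 * sqrt(6) / 143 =-11.56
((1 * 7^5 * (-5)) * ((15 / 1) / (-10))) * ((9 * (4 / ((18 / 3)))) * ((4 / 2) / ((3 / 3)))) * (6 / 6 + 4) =7563150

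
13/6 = 2.17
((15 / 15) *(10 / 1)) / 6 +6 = 23 / 3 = 7.67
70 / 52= 35 / 26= 1.35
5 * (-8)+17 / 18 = -703 / 18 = -39.06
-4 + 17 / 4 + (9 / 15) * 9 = 113 / 20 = 5.65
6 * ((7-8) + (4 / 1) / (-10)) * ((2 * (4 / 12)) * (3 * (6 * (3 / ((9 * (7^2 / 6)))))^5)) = -2985984 / 201768035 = -0.01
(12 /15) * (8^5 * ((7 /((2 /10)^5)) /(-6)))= -286720000 /3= -95573333.33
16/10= 8/5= 1.60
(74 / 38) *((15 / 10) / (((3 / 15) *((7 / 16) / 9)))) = 39960 / 133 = 300.45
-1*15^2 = -225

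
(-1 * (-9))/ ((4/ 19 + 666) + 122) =19/ 1664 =0.01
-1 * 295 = -295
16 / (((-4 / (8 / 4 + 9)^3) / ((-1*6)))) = 31944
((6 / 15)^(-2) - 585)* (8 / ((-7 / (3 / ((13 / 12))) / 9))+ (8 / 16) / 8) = 95797015 / 5824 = 16448.66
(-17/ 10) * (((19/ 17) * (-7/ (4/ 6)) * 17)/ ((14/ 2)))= 969/ 20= 48.45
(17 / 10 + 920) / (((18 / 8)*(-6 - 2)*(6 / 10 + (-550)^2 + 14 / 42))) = -9217 / 54450168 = -0.00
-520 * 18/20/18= -26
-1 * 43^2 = -1849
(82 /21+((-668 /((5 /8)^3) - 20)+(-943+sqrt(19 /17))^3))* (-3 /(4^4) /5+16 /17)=-23889854259591389 /30345000+463245123511* sqrt(323) /3144320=-784627013.72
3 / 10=0.30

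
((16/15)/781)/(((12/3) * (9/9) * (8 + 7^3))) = 4/4111965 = 0.00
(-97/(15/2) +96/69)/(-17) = 3982/5865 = 0.68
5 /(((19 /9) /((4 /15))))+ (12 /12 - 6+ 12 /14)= -467 /133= -3.51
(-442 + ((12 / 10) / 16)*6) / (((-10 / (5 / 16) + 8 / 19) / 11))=1845679 / 12000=153.81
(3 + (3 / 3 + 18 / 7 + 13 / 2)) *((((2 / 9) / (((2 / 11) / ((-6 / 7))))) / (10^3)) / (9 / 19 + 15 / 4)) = -0.00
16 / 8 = 2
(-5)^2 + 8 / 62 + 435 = 14264 / 31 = 460.13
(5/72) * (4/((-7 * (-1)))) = 5/126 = 0.04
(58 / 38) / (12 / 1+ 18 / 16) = 232 / 1995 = 0.12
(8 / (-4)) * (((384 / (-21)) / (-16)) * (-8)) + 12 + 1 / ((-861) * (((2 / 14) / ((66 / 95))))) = 825586 / 27265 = 30.28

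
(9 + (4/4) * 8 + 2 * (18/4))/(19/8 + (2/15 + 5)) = 3120/901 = 3.46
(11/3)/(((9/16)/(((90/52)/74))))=220/1443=0.15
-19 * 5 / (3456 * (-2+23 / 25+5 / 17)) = 40375 / 1154304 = 0.03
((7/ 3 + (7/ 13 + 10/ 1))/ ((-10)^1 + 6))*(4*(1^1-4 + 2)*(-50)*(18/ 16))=-18825/ 26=-724.04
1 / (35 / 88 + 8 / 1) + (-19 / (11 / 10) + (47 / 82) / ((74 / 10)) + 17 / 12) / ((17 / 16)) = -9264800620 / 628916343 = -14.73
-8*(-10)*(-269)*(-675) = 14526000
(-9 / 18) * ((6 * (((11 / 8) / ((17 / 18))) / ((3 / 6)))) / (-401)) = 297 / 13634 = 0.02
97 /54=1.80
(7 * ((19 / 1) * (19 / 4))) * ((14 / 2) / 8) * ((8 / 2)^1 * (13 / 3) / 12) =229957 / 288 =798.46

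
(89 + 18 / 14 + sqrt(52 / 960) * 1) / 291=sqrt(195) / 17460 + 632 / 2037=0.31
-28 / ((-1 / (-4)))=-112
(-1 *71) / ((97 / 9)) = -639 / 97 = -6.59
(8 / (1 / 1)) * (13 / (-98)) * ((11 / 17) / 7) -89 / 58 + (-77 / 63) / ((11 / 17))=-10718581 / 3043782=-3.52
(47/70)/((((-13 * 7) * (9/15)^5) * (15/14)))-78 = -5180317/66339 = -78.09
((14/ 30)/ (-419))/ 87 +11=6014738/ 546795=11.00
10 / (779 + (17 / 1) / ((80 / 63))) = 800 / 63391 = 0.01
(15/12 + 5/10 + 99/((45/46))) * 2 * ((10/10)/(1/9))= 18531/10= 1853.10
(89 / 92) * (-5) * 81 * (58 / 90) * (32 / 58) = -3204 / 23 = -139.30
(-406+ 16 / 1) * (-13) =5070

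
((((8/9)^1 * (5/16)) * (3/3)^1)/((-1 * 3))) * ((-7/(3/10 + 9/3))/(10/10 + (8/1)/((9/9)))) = 175/8019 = 0.02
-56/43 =-1.30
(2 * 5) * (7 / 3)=70 / 3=23.33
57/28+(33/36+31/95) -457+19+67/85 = -433.93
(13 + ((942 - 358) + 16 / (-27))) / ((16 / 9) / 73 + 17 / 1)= 1175519 / 33555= 35.03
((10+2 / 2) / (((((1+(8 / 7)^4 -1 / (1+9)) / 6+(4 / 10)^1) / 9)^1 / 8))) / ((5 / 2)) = 45638208 / 120193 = 379.71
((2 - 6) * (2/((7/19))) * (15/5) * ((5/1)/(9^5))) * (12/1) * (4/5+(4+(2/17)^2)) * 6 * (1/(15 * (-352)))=264328/730009665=0.00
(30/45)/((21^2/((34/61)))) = 68/80703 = 0.00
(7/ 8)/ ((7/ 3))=3/ 8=0.38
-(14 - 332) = 318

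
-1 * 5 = -5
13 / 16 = 0.81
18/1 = 18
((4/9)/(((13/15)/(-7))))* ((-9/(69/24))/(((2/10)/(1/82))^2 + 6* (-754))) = -10500/3975803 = -0.00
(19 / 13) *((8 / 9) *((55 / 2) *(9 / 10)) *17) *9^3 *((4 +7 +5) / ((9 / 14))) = 128931264 / 13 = 9917789.54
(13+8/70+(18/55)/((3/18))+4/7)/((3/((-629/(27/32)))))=-24254240/6237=-3888.77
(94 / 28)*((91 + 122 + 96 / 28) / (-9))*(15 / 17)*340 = -1186750 / 49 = -24219.39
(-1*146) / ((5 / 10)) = -292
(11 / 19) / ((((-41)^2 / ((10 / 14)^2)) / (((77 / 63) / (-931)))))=-3025 / 13113227169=-0.00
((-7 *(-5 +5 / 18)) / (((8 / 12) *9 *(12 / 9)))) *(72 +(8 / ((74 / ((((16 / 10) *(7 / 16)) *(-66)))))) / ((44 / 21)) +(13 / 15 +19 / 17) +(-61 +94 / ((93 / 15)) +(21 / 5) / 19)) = 1010746877 / 9414576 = 107.36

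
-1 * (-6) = 6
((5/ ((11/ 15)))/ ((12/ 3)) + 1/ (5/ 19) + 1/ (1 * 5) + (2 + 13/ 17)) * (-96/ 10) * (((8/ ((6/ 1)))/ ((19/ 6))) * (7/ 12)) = -70952/ 3553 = -19.97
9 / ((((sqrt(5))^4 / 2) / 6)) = 108 / 25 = 4.32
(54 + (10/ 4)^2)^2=58081/ 16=3630.06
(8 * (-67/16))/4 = -67/8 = -8.38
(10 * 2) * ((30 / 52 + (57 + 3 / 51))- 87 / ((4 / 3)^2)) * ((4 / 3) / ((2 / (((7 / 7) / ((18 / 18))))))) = 153785 / 1326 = 115.98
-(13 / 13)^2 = -1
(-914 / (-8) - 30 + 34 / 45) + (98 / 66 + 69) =307871 / 1980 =155.49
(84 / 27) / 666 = 14 / 2997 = 0.00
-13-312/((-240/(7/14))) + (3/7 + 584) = 80091/140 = 572.08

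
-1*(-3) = 3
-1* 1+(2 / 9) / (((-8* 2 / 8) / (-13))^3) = 2161 / 36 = 60.03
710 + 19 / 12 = 711.58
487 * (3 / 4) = 1461 / 4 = 365.25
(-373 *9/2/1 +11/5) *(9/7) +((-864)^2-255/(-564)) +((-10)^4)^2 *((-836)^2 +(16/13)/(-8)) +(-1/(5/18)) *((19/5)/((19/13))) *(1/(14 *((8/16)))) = 4270253665479166187/61100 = 69889585359724.49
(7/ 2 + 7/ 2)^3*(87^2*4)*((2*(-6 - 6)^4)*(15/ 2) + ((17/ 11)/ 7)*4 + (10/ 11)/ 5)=35530640130888/ 11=3230058193717.09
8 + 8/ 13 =112/ 13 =8.62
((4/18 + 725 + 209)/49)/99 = 8408/43659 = 0.19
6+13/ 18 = 121/ 18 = 6.72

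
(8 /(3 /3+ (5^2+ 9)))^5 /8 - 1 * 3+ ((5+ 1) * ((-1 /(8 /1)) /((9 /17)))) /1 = -2783610223 /630262500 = -4.42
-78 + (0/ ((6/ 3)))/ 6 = -78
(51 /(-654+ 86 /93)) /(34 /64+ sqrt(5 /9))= 725679 /4781062- 227664* sqrt(5) /2390531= -0.06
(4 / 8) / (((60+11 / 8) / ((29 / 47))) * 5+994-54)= 116 / 333465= 0.00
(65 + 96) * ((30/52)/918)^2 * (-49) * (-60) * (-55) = -54236875/5274828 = -10.28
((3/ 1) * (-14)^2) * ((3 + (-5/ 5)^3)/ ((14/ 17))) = 1428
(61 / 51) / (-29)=-0.04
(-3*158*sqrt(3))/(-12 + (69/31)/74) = 362452*sqrt(3)/9153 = 68.59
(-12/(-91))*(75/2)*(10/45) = 100/91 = 1.10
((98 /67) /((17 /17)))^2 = 9604 /4489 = 2.14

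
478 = 478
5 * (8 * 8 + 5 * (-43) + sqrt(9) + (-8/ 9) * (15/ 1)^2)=-1740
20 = 20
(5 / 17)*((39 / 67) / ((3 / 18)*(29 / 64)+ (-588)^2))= 14976 / 30244032155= 0.00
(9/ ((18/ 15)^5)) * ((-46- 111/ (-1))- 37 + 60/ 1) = 34375/ 108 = 318.29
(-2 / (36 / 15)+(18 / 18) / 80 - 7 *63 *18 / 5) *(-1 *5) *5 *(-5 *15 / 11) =-47652625 / 176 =-270753.55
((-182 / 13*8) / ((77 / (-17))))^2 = 73984 / 121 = 611.44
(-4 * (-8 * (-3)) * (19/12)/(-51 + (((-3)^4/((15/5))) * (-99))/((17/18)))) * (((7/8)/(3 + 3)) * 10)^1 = 11305/146943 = 0.08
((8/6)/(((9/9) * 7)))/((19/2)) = 8/399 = 0.02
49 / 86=0.57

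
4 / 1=4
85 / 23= 3.70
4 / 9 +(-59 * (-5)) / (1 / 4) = 10624 / 9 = 1180.44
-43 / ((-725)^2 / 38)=-1634 / 525625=-0.00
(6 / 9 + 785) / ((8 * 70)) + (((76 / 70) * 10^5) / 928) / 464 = 2338487 / 1412880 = 1.66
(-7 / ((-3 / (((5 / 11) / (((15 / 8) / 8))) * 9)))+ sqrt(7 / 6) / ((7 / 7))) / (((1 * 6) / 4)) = sqrt(42) / 9+ 896 / 33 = 27.87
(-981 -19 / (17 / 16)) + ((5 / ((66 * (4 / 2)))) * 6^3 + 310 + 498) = -34165 / 187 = -182.70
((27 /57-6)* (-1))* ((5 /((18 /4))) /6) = 175 /171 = 1.02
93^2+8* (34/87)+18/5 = 3765241/435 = 8655.73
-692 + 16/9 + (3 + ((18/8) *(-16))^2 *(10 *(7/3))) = 265975/9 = 29552.78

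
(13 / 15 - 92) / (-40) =1367 / 600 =2.28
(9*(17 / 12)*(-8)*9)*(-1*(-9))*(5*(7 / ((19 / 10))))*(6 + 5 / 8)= -38315025 / 38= -1008290.13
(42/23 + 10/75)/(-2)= -338/345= -0.98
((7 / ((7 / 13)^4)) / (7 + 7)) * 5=142805 / 4802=29.74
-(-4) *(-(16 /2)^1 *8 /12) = -64 /3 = -21.33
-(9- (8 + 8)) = 7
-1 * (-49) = 49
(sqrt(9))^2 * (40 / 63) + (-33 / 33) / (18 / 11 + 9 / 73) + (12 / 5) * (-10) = -186485 / 9891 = -18.85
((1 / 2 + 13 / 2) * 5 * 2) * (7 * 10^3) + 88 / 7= 3430088 / 7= 490012.57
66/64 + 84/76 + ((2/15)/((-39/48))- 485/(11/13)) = -744948461/1304160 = -571.21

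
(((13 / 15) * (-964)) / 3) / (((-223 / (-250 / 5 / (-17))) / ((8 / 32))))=31330 / 34119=0.92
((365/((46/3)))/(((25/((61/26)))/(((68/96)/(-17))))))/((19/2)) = -4453/454480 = -0.01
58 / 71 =0.82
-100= -100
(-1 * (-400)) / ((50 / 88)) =704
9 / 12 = 3 / 4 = 0.75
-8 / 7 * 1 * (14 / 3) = -16 / 3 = -5.33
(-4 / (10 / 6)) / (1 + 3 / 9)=-9 / 5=-1.80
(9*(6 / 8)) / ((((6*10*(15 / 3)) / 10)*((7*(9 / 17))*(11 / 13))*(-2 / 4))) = -221 / 1540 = -0.14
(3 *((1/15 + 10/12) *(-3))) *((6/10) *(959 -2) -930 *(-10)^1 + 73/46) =-183985911/2300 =-79993.87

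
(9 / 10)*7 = 63 / 10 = 6.30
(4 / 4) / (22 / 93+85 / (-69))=-2139 / 2129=-1.00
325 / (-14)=-325 / 14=-23.21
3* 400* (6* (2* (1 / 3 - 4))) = -52800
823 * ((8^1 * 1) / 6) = 3292 / 3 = 1097.33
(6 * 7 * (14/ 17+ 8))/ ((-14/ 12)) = -5400/ 17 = -317.65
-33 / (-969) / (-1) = -11 / 323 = -0.03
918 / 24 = 153 / 4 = 38.25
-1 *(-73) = 73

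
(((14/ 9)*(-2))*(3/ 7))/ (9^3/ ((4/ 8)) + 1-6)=-4/ 4359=-0.00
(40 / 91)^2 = 1600 / 8281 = 0.19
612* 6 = 3672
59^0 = 1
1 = 1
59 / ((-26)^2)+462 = 312371 / 676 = 462.09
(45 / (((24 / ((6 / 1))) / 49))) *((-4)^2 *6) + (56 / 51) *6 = 899752 / 17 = 52926.59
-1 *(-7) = 7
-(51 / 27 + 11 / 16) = -2.58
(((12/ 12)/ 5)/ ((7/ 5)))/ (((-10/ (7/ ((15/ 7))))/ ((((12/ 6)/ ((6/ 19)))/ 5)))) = -133/ 2250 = -0.06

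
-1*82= -82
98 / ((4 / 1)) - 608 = -1167 / 2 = -583.50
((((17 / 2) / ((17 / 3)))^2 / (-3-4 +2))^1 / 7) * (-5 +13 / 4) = 9 / 80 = 0.11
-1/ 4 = -0.25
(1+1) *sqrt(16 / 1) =8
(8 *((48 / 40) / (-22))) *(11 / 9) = -0.53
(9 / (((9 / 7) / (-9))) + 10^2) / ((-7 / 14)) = -74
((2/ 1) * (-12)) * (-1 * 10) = 240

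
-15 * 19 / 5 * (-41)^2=-95817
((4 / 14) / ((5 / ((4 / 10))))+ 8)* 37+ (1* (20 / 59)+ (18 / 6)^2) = 3161357 / 10325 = 306.18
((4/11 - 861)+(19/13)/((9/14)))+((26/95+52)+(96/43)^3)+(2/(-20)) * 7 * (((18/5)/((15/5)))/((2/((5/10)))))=-154596004716311/194418467100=-795.17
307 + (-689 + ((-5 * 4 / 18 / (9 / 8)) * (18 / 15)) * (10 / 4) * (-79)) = -3994 / 27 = -147.93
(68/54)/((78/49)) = 833/1053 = 0.79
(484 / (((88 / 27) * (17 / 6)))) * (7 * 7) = 2568.18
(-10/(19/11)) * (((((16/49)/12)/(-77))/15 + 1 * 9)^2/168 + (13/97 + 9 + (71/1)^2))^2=-5629217589128079864008018277444365569/38117132664286632020499204000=-147682084.03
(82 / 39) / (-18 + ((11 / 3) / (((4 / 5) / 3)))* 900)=82 / 481923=0.00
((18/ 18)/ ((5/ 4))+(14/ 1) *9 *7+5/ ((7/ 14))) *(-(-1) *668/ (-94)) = -1490976/ 235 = -6344.58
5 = 5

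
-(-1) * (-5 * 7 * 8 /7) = -40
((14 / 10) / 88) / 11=7 / 4840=0.00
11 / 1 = 11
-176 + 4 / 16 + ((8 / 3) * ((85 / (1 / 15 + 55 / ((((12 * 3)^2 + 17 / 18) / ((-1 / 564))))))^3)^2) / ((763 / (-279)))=-13052880458737103510469798336596638399112461641316950307 / 3094968742748958236047495511472642676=-4217451465161973031.81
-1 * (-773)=773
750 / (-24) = -125 / 4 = -31.25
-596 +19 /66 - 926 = -100433 /66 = -1521.71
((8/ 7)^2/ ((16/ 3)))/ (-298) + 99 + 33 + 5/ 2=1963957/ 14602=134.50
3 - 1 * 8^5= -32765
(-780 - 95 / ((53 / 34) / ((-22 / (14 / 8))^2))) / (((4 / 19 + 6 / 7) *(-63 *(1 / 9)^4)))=187257070890 / 184387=1015565.47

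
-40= -40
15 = 15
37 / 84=0.44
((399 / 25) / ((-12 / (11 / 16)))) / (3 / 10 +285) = -0.00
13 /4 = 3.25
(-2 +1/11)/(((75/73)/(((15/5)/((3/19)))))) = -9709/275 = -35.31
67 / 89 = 0.75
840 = 840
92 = 92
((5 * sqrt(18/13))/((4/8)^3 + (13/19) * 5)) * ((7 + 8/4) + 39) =109440 * sqrt(26)/7007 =79.64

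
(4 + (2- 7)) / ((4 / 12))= -3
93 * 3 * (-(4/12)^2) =-31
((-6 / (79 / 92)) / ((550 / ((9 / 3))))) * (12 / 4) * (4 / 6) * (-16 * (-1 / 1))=-26496 / 21725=-1.22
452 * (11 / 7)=4972 / 7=710.29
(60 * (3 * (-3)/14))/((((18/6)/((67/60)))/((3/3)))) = -201/14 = -14.36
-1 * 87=-87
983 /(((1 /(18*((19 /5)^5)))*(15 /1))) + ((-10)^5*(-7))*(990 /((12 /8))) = 7233354031902 /15625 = 462934658.04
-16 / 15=-1.07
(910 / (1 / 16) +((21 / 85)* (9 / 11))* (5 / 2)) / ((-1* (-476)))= 777947 / 25432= 30.59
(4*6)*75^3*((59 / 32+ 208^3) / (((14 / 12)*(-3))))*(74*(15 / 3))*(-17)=1146214153563046875 / 7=163744879080435267.86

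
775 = 775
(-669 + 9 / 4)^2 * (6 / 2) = 21338667 / 16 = 1333666.69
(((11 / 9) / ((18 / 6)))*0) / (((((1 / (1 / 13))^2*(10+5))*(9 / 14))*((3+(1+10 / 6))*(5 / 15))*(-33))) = 0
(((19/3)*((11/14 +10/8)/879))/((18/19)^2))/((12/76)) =2476099/23922864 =0.10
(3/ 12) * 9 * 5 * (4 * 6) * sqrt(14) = 270 * sqrt(14) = 1010.25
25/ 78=0.32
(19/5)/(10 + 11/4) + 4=1096/255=4.30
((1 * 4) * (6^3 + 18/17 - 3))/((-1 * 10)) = -7278/85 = -85.62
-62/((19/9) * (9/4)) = -248/19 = -13.05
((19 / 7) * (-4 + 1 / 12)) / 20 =-893 / 1680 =-0.53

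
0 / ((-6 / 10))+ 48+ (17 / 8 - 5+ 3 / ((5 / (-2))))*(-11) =3713 / 40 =92.82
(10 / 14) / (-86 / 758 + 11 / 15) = 28425 / 24668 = 1.15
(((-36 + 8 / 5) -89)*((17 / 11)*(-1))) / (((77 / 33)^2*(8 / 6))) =283203 / 10780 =26.27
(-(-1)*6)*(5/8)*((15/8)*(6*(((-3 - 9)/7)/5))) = -405/28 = -14.46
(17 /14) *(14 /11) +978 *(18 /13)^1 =193865 /143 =1355.70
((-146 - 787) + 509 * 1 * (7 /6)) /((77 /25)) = -4625 /42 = -110.12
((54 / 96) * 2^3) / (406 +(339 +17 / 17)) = 9 / 1492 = 0.01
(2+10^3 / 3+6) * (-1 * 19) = -19456 / 3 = -6485.33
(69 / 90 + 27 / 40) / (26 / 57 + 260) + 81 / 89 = 48393583 / 52851760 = 0.92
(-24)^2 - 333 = 243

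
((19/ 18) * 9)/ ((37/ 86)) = 817/ 37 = 22.08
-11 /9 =-1.22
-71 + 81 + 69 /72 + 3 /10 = 1351 /120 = 11.26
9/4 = 2.25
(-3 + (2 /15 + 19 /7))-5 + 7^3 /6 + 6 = 4061 /70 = 58.01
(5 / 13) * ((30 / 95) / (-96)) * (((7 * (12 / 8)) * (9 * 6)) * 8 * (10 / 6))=-4725 / 494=-9.56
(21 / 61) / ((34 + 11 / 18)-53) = -378 / 20191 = -0.02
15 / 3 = 5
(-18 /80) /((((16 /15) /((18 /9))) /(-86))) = 1161 /32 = 36.28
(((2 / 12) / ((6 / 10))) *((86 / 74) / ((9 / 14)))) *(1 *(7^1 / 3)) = 10535 / 8991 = 1.17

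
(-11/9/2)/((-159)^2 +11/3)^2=-11/11507658632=-0.00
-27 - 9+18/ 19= -666/ 19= -35.05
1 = 1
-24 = -24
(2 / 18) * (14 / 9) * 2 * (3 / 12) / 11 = 7 / 891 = 0.01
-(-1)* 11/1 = 11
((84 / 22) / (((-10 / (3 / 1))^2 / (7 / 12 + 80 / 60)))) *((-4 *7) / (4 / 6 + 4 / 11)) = -30429 / 1700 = -17.90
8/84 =0.10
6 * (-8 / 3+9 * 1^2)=38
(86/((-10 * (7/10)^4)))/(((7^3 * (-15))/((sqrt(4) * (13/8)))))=55900/2470629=0.02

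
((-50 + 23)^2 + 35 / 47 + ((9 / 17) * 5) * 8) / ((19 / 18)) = 10799748 / 15181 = 711.40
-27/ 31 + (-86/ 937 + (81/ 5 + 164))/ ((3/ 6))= 52189539/ 145235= 359.35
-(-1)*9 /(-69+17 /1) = -9 /52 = -0.17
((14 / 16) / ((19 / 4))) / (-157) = -7 / 5966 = -0.00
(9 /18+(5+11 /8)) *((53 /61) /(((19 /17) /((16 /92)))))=49555 /53314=0.93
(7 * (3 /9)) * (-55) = -385 /3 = -128.33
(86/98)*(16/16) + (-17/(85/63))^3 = -12246928/6125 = -1999.50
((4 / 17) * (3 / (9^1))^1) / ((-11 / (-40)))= 160 / 561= 0.29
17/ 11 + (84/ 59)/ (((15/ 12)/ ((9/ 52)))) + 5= 284436/ 42185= 6.74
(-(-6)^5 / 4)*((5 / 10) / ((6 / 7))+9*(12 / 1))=211086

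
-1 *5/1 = -5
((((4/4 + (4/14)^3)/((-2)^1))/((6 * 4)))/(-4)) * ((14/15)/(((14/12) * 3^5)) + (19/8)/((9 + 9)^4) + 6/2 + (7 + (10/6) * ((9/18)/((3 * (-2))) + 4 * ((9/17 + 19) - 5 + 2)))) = 111414688099/174112727040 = 0.64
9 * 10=90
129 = 129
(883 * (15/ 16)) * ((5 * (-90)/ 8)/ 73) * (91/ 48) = -90397125/ 74752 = -1209.29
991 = 991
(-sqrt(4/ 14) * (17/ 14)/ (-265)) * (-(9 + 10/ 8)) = -697 * sqrt(14)/ 103880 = -0.03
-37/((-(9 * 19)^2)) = 0.00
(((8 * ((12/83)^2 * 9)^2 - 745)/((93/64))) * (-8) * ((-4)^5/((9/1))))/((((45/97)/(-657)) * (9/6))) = 262420687233825636352/595839220155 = 440421976.86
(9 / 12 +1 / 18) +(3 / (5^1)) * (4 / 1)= 577 / 180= 3.21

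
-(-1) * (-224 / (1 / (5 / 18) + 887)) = -0.25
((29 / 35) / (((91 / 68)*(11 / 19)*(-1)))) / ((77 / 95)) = -711892 / 539539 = -1.32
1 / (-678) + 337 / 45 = 76147 / 10170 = 7.49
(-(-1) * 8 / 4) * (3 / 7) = 6 / 7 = 0.86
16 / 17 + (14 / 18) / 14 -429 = -130969 / 306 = -428.00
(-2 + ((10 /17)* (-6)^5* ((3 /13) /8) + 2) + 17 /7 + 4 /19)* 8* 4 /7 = -121622688 /205751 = -591.12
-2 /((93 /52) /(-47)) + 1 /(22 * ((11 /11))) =107629 /2046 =52.60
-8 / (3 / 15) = -40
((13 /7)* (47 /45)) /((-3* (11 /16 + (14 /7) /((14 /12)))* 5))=-9776 /181575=-0.05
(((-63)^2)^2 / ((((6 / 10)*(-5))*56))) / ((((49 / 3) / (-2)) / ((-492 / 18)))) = -313834.50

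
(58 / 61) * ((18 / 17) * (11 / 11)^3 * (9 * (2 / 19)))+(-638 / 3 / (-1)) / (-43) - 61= -165189253 / 2541687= -64.99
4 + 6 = 10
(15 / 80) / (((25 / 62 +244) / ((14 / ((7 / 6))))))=93 / 10102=0.01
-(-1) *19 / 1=19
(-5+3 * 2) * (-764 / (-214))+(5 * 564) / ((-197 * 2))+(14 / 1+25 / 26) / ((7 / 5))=27236543 / 3836378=7.10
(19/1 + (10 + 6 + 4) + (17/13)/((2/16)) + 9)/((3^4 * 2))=380/1053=0.36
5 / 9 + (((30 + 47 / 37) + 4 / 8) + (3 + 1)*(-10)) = -5111 / 666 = -7.67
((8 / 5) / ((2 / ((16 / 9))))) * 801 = 5696 / 5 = 1139.20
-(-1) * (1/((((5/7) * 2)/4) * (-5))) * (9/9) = -14/25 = -0.56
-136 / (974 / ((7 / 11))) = -0.09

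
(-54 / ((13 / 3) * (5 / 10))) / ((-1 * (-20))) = -81 / 65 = -1.25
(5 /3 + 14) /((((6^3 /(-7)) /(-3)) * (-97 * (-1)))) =0.02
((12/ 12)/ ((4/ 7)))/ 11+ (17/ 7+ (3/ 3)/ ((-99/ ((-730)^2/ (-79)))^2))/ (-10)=-3976471074299/ 8563525740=-464.35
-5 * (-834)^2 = -3477780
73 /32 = 2.28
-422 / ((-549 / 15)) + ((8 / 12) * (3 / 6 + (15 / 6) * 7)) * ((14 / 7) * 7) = 32854 / 183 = 179.53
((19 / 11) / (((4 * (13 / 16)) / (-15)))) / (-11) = 1140 / 1573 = 0.72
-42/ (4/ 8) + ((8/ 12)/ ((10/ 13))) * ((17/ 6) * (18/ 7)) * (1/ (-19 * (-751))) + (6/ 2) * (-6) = -50940109/ 499415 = -102.00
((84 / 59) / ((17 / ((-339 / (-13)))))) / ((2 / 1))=14238 / 13039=1.09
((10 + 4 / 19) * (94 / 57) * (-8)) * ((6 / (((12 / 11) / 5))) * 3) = -4011920 / 361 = -11113.35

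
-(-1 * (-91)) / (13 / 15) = -105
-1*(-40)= 40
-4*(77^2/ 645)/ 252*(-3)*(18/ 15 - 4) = -11858/ 9675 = -1.23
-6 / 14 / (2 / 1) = -3 / 14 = -0.21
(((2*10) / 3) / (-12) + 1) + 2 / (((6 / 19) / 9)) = 517 / 9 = 57.44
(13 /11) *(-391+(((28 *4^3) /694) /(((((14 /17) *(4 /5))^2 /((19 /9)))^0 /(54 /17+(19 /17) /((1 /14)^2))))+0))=14021527 /64889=216.08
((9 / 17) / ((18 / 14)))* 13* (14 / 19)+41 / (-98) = 111609 / 31654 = 3.53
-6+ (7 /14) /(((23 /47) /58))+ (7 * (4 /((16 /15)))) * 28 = 18130 /23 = 788.26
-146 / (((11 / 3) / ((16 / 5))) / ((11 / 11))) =-7008 / 55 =-127.42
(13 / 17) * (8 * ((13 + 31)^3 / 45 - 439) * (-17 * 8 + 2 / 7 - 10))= -3888352 / 3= -1296117.33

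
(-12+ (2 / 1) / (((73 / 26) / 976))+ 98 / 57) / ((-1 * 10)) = -1425043 / 20805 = -68.50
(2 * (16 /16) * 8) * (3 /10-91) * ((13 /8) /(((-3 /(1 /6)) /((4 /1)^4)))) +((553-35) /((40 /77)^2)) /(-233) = 56250944941 /1677600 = 33530.61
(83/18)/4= 83/72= 1.15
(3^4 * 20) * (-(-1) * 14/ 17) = 22680/ 17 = 1334.12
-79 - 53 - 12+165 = 21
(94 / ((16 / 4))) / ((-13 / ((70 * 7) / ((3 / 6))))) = -23030 / 13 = -1771.54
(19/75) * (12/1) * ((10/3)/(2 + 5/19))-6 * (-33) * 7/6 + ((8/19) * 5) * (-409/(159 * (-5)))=153649661/649515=236.56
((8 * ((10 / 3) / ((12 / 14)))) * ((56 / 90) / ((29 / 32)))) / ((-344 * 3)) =-6272 / 303021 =-0.02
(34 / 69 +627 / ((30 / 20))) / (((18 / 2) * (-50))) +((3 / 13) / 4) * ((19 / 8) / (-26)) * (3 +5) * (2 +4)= -12414863 / 10494900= -1.18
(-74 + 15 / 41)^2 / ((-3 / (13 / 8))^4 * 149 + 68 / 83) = 21606166955243 / 6900531795140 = 3.13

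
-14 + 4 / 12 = -41 / 3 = -13.67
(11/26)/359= 11/9334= 0.00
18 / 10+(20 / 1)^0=14 / 5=2.80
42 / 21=2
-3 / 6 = -1 / 2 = -0.50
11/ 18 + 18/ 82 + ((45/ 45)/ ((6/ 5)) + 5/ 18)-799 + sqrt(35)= -588229/ 738 + sqrt(35)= -791.14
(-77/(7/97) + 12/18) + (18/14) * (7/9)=-3196/3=-1065.33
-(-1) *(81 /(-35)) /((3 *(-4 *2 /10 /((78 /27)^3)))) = 4394 /189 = 23.25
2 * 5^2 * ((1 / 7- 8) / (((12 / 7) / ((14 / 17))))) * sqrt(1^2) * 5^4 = -6015625 / 51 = -117953.43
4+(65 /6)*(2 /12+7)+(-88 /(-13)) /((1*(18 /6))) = 39263 /468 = 83.90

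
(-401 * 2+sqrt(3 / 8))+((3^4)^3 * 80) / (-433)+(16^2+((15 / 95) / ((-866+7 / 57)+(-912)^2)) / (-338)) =-684356266894561869 / 6931333196762+sqrt(6) / 4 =-98733.10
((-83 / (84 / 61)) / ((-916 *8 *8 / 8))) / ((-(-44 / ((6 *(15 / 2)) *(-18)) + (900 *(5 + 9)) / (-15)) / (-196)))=-4784535 / 2492824384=-0.00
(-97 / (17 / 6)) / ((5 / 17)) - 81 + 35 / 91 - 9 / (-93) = -396791 / 2015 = -196.92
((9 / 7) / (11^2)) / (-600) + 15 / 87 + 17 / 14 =6812213 / 4912600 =1.39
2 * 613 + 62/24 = 14743/12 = 1228.58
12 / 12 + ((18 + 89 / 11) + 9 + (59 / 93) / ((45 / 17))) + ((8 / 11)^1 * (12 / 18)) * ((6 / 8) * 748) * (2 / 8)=4802858 / 46035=104.33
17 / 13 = 1.31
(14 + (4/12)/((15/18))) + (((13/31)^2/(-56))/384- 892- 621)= -154845423437/103326720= -1498.60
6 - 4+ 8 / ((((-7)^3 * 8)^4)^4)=2582769928541373896835159267569876646003957439727140865 / 1291384964270686948417579633784938323001978719863570432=2.00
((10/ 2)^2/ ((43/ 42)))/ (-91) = -150/ 559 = -0.27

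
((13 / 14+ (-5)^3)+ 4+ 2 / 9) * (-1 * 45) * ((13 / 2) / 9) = 981565 / 252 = 3895.10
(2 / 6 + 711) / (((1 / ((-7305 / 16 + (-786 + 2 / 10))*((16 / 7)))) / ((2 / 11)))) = -38562932 / 105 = -367266.02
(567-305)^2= 68644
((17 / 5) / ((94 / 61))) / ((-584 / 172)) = -44591 / 68620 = -0.65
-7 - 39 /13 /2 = -17 /2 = -8.50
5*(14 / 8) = 8.75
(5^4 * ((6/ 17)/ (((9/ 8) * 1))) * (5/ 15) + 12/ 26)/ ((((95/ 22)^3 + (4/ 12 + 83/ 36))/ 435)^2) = 1011152038390192512/ 561421192219589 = 1801.06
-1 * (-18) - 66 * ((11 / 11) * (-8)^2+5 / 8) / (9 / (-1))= 5903 / 12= 491.92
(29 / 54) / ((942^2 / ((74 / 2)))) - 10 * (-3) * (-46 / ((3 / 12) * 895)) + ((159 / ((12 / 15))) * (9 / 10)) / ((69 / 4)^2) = -25257007368221 / 4537370764296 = -5.57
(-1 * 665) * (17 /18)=-11305 /18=-628.06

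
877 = 877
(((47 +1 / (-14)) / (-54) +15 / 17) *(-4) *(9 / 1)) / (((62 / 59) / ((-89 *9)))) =2693763 / 7378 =365.11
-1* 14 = -14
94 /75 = 1.25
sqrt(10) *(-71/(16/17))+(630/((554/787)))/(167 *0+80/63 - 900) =-239.55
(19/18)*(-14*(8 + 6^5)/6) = -517636/27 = -19171.70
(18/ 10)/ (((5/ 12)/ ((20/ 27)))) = 16/ 5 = 3.20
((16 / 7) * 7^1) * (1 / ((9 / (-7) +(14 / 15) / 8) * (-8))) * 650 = 546000 / 491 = 1112.02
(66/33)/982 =1/491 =0.00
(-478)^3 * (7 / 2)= -382253732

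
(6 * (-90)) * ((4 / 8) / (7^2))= -270 / 49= -5.51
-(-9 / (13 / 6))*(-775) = -41850 / 13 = -3219.23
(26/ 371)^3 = 17576/ 51064811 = 0.00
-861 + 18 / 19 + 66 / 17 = -276543 / 323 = -856.17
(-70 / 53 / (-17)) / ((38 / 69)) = 2415 / 17119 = 0.14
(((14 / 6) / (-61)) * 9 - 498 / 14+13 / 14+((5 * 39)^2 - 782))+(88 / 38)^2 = 11472660467 / 308294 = 37213.38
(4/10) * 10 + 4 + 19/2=35/2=17.50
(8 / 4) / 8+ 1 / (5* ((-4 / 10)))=-1 / 4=-0.25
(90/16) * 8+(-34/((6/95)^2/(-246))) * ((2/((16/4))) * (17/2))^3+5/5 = 30904866857/192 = 160962848.21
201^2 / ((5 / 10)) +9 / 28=2262465 / 28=80802.32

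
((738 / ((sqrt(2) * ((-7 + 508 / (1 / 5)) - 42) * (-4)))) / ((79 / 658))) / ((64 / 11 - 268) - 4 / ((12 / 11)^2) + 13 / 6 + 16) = 511434 * sqrt(2) / 410162707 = 0.00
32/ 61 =0.52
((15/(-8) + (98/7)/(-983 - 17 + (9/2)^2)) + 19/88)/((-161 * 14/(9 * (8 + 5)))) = 33760467/388670744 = 0.09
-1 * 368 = -368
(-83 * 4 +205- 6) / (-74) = 133 / 74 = 1.80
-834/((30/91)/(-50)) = 126490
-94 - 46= -140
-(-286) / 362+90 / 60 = 829 / 362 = 2.29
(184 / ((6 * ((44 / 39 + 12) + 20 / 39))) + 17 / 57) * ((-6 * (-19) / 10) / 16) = 127 / 70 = 1.81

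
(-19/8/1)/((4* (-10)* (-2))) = -19/640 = -0.03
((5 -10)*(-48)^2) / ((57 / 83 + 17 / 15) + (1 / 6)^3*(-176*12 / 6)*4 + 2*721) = -32270400 / 4026241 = -8.02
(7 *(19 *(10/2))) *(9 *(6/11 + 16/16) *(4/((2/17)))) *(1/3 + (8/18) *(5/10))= 1921850/11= 174713.64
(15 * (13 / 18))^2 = 4225 / 36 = 117.36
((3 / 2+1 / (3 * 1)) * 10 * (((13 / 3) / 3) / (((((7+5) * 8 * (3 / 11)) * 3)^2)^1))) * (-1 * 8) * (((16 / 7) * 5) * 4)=-432575 / 275562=-1.57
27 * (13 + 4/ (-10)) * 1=1701/ 5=340.20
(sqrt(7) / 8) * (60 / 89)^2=0.15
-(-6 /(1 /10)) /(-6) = -10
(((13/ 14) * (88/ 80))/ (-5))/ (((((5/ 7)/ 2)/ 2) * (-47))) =143/ 5875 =0.02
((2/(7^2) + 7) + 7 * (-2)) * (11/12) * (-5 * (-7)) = -223.27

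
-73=-73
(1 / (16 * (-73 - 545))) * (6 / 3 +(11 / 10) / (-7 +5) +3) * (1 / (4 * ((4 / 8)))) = -89 / 395520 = -0.00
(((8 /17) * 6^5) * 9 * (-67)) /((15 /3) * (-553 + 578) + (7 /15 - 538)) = 140667840 /26299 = 5348.79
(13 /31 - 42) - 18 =-1847 /31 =-59.58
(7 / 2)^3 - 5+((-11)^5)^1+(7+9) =-1287977 / 8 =-160997.12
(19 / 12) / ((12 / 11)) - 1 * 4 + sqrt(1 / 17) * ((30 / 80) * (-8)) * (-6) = -367 / 144 + 18 * sqrt(17) / 17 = 1.82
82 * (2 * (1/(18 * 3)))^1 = 82/27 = 3.04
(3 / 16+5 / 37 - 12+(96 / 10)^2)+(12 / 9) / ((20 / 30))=1220743 / 14800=82.48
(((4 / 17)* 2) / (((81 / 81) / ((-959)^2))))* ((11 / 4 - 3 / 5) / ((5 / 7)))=553647962 / 425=1302701.09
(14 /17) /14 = 1 /17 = 0.06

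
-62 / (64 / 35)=-1085 / 32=-33.91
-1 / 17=-0.06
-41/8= -5.12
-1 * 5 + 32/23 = -83/23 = -3.61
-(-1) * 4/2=2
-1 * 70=-70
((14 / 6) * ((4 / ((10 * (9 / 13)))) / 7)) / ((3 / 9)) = 26 / 45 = 0.58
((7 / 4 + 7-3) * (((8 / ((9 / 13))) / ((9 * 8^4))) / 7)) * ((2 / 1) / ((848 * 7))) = 299 / 3446489088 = 0.00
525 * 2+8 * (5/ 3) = 3190/ 3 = 1063.33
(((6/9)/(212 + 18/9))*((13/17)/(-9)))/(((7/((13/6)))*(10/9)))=-169/2291940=-0.00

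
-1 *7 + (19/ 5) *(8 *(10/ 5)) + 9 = 314/ 5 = 62.80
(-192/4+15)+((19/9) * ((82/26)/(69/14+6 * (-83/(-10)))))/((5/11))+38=2361101/448227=5.27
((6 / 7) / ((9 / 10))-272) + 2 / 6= -1895 / 7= -270.71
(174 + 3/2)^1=351/2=175.50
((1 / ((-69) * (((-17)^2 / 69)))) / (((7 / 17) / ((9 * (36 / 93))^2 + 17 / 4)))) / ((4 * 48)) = -0.00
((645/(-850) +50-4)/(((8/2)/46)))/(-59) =-176893/20060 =-8.82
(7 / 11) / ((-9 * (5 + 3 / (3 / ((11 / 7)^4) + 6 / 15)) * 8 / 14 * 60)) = -3199553 / 12975336000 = -0.00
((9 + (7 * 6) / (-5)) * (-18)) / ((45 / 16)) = -96 / 25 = -3.84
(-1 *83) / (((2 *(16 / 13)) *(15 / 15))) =-1079 / 32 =-33.72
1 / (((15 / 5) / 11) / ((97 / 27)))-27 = -1120 / 81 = -13.83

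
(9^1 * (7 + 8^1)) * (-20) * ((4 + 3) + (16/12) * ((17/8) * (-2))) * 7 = -25200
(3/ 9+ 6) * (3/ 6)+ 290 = 1759/ 6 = 293.17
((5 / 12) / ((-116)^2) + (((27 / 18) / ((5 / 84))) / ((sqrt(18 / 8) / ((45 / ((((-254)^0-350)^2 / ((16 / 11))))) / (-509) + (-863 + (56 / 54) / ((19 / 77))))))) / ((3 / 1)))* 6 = -452796791787001108459 / 15691823343678240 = -28855.59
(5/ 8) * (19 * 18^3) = 69255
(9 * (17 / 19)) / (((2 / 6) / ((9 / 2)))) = 4131 / 38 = 108.71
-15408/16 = -963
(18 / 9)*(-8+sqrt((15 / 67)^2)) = -1042 / 67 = -15.55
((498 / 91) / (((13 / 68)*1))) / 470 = 16932 / 278005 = 0.06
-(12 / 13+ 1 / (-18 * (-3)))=-0.94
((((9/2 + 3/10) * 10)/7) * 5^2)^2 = 1440000/49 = 29387.76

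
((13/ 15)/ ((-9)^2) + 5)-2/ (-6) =5.34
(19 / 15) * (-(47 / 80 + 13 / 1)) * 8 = -20653 / 150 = -137.69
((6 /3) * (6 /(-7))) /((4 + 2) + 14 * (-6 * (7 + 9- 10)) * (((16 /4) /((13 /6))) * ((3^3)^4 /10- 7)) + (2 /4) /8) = 12480 /359937918361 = 0.00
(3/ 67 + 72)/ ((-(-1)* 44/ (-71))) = -342717/ 2948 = -116.25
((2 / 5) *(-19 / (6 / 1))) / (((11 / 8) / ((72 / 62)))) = -1824 / 1705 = -1.07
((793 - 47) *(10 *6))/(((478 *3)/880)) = 6564800/239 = 27467.78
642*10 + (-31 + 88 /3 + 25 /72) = 462145 /72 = 6418.68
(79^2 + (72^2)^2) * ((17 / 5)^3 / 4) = 132061916561 / 500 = 264123833.12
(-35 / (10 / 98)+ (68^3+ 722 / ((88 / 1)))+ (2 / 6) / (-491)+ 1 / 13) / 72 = 264644548513 / 60664032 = 4362.46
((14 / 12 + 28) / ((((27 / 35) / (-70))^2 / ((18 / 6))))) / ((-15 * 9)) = -105043750 / 19683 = -5336.78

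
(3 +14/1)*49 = 833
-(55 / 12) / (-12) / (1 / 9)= 55 / 16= 3.44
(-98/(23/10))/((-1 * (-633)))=-980/14559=-0.07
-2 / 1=-2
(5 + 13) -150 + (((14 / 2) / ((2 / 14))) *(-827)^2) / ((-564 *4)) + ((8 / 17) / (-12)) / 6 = -1724326715 / 115056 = -14986.85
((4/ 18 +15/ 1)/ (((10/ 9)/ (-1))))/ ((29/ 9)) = -1233/ 290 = -4.25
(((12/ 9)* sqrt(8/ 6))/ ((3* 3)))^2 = 64/ 2187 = 0.03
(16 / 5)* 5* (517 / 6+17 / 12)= 4204 / 3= 1401.33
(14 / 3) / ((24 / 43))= 301 / 36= 8.36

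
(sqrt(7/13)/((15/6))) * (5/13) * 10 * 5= 100 * sqrt(91)/169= 5.64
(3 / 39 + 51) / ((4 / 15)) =2490 / 13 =191.54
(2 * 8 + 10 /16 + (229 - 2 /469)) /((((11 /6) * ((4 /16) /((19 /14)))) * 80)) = 4775403 /525280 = 9.09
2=2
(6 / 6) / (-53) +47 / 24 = 1.94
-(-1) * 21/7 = 3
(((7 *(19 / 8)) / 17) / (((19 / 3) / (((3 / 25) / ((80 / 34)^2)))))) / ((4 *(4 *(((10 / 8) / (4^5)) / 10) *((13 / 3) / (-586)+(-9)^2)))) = 1882818 / 88990625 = 0.02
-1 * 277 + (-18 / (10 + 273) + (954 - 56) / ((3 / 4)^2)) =3360463 / 2547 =1319.38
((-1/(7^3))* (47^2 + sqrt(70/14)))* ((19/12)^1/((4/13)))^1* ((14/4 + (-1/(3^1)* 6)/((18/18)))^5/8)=-44195463/1404928 - 20007* sqrt(5)/1404928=-31.49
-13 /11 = -1.18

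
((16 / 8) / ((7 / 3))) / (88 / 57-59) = -342 / 22925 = -0.01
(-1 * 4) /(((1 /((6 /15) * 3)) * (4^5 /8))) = -3 /80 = -0.04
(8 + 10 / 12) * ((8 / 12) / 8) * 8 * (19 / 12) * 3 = 1007 / 36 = 27.97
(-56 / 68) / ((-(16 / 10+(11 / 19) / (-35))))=9310 / 17901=0.52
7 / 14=1 / 2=0.50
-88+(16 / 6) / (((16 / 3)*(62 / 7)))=-10905 / 124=-87.94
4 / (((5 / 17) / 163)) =11084 / 5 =2216.80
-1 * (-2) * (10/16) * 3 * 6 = 45/2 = 22.50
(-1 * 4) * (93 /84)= -31 /7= -4.43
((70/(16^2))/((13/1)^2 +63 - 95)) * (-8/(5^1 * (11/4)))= -7/6028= -0.00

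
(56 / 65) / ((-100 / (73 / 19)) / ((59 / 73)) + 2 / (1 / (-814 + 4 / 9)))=-3717 / 7158905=-0.00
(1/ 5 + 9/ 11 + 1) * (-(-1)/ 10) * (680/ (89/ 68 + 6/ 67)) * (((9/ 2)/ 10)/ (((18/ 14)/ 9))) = 541621836/ 1752025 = 309.14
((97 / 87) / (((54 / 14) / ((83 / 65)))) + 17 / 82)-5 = -55383931 / 12520170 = -4.42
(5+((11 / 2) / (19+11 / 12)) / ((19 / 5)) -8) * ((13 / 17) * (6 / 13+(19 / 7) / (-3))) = 76593 / 77197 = 0.99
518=518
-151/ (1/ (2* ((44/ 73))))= -13288/ 73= -182.03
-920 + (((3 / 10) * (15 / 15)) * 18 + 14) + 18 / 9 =-898.60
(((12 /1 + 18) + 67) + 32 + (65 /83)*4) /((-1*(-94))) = 10967 /7802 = 1.41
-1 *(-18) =18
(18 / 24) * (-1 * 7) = -21 / 4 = -5.25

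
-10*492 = -4920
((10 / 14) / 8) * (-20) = -25 / 14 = -1.79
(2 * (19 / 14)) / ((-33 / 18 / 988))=-112632 / 77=-1462.75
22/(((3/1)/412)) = 9064/3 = 3021.33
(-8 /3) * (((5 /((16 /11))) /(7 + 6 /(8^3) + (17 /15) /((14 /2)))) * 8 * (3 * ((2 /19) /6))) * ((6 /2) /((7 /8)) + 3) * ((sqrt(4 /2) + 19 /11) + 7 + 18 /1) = -338688000 /3663713 - 12672000 * sqrt(2) /3663713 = -97.34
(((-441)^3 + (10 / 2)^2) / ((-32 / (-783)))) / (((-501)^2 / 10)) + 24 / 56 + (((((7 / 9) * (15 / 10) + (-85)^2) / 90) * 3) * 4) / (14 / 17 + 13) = -172464180933463 / 2064483225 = -83538.67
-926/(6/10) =-4630/3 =-1543.33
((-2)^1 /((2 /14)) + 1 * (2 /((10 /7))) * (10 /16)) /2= -6.56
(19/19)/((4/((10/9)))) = 0.28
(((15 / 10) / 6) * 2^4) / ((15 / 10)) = 8 / 3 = 2.67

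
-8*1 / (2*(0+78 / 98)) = -196 / 39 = -5.03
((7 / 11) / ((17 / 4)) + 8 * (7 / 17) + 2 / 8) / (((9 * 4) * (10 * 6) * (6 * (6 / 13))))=3991 / 6462720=0.00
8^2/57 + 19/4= 1339/228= 5.87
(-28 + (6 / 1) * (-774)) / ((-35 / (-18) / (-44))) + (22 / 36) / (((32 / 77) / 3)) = 710472653 / 6720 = 105725.10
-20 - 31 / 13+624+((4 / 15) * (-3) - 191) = 26638 / 65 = 409.82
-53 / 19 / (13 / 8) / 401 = -424 / 99047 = -0.00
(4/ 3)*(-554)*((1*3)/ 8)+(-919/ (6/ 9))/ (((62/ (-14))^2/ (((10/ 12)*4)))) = -511.29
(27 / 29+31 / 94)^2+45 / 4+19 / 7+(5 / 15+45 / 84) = 366121789 / 22293228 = 16.42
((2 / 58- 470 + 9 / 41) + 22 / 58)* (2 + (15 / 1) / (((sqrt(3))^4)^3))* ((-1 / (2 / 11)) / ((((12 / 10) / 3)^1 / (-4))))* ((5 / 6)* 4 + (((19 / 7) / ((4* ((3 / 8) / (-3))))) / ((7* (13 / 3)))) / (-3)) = -7516885930180 / 42472269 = -176983.38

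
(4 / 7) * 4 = 16 / 7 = 2.29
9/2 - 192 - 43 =-461/2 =-230.50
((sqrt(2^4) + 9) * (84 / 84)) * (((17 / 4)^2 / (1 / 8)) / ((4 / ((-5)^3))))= -469625 / 8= -58703.12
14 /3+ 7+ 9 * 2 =89 /3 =29.67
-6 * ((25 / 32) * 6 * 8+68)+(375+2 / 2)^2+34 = 140777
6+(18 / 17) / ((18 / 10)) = 112 / 17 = 6.59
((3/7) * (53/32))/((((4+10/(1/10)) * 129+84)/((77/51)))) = 583/7344000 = 0.00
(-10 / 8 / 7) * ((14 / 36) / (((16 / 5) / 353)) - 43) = 145 / 8064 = 0.02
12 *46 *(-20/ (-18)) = 1840/ 3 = 613.33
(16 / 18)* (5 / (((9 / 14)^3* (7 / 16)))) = 250880 / 6561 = 38.24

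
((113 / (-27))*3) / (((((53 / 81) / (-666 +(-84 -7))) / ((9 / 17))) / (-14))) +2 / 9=-873029644 / 8109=-107661.81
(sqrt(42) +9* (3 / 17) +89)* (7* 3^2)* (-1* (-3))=189* sqrt(42) +291060 / 17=18346.04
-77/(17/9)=-693/17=-40.76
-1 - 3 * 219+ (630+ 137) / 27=-16999 / 27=-629.59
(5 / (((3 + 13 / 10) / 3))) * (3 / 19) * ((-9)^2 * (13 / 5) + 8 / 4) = 95670 / 817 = 117.10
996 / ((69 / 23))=332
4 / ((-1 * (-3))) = 1.33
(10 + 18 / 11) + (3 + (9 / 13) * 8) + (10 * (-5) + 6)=-3407 / 143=-23.83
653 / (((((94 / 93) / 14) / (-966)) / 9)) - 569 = -78635579.26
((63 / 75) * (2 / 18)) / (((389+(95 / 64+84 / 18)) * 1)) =448 / 1896725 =0.00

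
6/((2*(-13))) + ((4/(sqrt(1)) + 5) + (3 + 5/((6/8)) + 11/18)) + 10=6797/234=29.05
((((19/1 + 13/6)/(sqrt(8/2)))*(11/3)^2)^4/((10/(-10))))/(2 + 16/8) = -102471089.04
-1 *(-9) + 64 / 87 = 847 / 87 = 9.74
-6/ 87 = -2/ 29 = -0.07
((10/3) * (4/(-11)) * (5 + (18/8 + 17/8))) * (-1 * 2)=250/11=22.73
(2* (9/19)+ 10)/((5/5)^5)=208/19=10.95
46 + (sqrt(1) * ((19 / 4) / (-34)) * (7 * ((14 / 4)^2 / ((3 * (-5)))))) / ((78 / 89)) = 29858093 / 636480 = 46.91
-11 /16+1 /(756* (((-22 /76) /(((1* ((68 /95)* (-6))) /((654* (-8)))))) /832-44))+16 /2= 13894226827 /1900072944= 7.31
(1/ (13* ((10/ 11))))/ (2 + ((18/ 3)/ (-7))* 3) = -0.15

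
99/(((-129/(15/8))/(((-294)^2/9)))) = -1188495/86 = -13819.71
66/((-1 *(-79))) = 66/79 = 0.84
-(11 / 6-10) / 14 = 7 / 12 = 0.58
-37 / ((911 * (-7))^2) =-37 / 40666129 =-0.00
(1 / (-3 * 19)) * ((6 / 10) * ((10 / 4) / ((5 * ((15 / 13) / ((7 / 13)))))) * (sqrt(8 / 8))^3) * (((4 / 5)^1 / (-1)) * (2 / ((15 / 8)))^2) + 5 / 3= 2675459 / 1603125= 1.67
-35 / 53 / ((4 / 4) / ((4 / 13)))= -140 / 689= -0.20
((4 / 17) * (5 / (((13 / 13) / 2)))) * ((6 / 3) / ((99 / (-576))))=-5120 / 187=-27.38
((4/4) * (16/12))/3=4/9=0.44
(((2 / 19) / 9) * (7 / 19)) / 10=7 / 16245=0.00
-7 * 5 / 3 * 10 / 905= -70 / 543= -0.13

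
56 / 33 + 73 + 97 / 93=77482 / 1023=75.74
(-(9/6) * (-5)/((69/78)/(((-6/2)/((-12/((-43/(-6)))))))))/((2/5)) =13975/368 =37.98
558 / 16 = 279 / 8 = 34.88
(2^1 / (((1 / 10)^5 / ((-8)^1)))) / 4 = -400000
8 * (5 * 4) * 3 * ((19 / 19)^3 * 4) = 1920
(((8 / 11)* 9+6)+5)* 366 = 70638 / 11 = 6421.64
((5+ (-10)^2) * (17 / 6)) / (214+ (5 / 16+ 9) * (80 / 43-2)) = 102340 / 73169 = 1.40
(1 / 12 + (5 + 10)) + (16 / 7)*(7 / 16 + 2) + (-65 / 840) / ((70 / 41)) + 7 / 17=1400853 / 66640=21.02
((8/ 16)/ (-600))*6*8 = -1/ 25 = -0.04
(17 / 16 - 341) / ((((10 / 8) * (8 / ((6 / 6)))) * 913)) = -5439 / 146080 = -0.04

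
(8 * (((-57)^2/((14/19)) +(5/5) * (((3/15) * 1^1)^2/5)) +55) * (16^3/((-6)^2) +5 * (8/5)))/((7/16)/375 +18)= 182669916672/756049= 241611.21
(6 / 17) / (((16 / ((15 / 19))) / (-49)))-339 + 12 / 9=-2624207 / 7752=-338.52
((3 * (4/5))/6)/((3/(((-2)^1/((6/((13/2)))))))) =-13/45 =-0.29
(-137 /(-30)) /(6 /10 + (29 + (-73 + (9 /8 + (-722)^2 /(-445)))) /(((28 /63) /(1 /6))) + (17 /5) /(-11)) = -4291936 /427694385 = -0.01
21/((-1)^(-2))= 21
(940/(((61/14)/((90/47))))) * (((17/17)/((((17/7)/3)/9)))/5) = 952560/1037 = 918.57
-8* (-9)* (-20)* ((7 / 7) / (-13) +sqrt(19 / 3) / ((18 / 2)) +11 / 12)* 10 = -157200 / 13 - 1600* sqrt(57) / 3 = -16118.89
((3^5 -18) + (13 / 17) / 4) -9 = 14701 / 68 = 216.19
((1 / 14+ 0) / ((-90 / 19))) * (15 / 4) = -19 / 336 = -0.06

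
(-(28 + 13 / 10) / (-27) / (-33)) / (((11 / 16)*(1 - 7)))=1172 / 147015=0.01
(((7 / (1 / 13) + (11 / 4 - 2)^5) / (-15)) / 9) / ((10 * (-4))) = 93427 / 5529600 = 0.02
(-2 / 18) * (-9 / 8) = 0.12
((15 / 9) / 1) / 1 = 5 / 3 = 1.67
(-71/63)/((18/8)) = -284/567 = -0.50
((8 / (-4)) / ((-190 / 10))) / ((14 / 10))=0.08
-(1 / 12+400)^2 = -23049601 / 144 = -160066.67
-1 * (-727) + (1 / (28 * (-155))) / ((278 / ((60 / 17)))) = 745569031 / 1025542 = 727.00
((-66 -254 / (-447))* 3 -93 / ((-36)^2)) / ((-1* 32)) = 12639755 / 2059776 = 6.14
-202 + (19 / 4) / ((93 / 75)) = -24573 / 124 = -198.17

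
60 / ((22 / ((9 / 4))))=6.14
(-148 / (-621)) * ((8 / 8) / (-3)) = -148 / 1863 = -0.08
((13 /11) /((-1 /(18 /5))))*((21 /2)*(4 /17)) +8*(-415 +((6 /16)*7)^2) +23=-24327849 /7480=-3252.39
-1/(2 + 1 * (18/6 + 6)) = -1/11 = -0.09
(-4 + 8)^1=4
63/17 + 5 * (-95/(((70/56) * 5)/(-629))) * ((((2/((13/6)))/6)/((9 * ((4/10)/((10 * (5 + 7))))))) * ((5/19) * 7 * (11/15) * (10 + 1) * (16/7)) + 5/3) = 16719796031/1989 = 8406131.74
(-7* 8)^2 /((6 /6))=3136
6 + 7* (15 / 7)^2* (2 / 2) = 267 / 7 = 38.14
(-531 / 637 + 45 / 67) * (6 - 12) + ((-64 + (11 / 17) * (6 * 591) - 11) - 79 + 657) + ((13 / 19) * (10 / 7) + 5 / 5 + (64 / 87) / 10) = 16793474320144 / 5996612895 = 2800.49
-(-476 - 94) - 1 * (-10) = 580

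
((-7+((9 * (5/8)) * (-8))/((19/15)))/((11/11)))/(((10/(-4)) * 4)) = 4.25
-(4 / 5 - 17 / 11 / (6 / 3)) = -0.03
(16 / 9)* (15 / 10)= 2.67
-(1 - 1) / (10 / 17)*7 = 0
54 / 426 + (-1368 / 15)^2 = 14763681 / 1775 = 8317.57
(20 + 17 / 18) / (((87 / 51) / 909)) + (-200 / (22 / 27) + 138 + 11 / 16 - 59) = 1935073 / 176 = 10994.73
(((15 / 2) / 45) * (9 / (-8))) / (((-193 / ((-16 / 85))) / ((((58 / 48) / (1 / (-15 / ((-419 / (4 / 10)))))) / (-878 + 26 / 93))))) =8091 / 2244343901840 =0.00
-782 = -782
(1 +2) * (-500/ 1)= -1500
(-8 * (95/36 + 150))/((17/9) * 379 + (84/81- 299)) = -2355/806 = -2.92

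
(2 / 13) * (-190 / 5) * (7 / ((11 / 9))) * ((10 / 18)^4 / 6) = -166250 / 312741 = -0.53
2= 2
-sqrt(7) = -2.65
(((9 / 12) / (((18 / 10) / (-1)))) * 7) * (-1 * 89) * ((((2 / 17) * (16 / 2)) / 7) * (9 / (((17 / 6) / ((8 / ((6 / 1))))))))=42720 / 289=147.82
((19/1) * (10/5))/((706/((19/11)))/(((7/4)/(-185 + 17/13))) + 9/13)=-65702/74179635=-0.00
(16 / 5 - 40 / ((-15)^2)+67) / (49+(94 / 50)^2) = 1.33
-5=-5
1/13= 0.08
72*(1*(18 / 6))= 216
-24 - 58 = -82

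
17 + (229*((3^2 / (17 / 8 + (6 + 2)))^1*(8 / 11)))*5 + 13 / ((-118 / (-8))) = 4427965 / 5841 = 758.08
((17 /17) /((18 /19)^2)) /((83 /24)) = 722 /2241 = 0.32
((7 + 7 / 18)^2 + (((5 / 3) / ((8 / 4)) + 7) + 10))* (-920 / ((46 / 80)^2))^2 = 24030208000000 / 42849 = 560811407.50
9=9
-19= -19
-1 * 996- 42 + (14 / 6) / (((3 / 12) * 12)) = -9335 / 9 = -1037.22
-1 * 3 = -3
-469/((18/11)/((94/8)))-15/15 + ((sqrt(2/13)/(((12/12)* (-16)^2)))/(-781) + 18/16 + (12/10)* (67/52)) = -3938231/1170-sqrt(26)/2599168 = -3366.01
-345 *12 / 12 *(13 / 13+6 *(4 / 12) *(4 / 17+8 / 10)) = -1059.35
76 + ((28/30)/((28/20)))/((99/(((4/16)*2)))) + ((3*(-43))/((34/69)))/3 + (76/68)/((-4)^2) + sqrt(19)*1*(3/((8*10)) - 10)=-797*sqrt(19)/80 - 904093/80784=-54.62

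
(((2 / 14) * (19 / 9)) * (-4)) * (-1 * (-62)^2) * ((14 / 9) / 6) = 292144 / 243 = 1202.24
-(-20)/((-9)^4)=20/6561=0.00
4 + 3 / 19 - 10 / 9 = 521 / 171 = 3.05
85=85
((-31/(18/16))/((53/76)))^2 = 355247104/227529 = 1561.33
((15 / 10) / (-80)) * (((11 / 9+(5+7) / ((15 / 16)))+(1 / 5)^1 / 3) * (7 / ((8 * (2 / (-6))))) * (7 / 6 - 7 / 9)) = 15533 / 57600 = 0.27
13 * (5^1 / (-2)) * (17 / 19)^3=-319345 / 13718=-23.28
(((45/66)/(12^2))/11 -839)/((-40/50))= 1048.75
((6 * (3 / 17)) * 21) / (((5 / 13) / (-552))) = -2712528 / 85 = -31912.09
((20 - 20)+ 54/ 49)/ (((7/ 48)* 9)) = 0.84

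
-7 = -7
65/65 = 1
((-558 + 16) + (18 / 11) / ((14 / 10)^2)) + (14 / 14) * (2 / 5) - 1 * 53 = -1600197 / 2695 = -593.77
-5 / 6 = -0.83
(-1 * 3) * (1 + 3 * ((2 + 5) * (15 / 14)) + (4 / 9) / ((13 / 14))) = -5611 / 78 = -71.94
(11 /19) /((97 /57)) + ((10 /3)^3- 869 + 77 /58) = -830.30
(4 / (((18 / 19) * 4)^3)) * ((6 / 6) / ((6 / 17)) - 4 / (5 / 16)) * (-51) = 37.36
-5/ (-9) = 5/ 9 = 0.56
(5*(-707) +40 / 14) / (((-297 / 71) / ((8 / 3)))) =14043800 / 6237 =2251.69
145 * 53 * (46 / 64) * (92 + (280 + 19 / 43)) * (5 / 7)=14153656625 / 9632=1469441.09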